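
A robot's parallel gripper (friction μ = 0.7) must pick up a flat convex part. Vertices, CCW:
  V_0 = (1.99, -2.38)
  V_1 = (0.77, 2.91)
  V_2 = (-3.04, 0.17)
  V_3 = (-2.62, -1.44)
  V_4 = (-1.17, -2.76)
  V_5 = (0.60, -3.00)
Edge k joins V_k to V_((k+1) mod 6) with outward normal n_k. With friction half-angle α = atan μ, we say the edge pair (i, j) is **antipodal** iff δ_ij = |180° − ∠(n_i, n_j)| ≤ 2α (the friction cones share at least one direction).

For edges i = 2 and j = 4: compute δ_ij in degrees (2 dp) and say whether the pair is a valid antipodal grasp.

δ = 112.34°, invalid

α = atan 0.7 = 34.99°;  2α = 69.98°
edge 2: e_2 = (+0.42, -1.61);  n_2 = (-0.9676, -0.2524)
edge 4: e_4 = (+1.77, -0.24);  n_4 = (-0.1344, -0.9909)
∠(n_2, n_4) = 67.66°
δ = |180° − 67.66°| = 112.34°
112.34° > 2α = 69.98°  →  invalid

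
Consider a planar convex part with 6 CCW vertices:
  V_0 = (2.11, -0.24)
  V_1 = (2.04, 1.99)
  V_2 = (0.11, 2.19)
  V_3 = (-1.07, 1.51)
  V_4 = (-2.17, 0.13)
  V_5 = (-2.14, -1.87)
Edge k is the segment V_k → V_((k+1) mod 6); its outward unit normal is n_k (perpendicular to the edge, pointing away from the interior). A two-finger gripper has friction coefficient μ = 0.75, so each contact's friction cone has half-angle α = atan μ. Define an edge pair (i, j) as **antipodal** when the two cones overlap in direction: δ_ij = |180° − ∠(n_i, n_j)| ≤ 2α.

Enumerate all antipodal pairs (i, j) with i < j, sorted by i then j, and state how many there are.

count = 7; pairs: (0,2), (0,3), (0,4), (1,5), (2,5), (3,5), (4,5)

α = atan 0.75 = 36.87°;  2α = 73.74°
n_0 = (+0.9995, +0.0314)
n_1 = (+0.1031, +0.9947)
n_2 = (-0.4993, +0.8664)
n_3 = (-0.7820, +0.6233)
n_4 = (-0.9999, -0.0150)
n_5 = (+0.3581, -0.9337)
  (0,1): δ = 97.71°  ·
  (0,2): δ = 61.84°  ✓
  (0,3): δ = 40.36°  ✓
  (0,4): δ = 0.94°  ✓
  (0,5): δ = 109.19°  ·
  (1,2): δ = 144.13°  ·
  (1,3): δ = 122.64°  ·
  (1,4): δ = 83.22°  ·
  (1,5): δ = 26.90°  ✓
  (2,3): δ = 158.51°  ·
  (2,4): δ = 119.09°  ·
  (2,5): δ = 8.97°  ✓
  (3,4): δ = 140.58°  ·
  (3,5): δ = 30.46°  ✓
  (4,5): δ = 69.88°  ✓
antipodal pairs: 7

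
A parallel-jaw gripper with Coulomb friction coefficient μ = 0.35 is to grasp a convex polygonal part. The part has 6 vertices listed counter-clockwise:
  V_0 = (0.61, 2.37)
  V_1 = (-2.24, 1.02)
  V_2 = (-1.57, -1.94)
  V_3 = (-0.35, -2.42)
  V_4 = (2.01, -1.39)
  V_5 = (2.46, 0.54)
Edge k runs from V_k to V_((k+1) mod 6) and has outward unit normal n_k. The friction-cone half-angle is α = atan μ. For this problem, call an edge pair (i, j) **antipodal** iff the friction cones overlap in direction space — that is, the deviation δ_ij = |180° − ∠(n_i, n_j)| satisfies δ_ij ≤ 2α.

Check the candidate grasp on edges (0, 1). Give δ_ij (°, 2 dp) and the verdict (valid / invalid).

δ = 102.59°, invalid

α = atan 0.35 = 19.29°;  2α = 38.58°
edge 0: e_0 = (-2.85, -1.35);  n_0 = (-0.4281, +0.9037)
edge 1: e_1 = (+0.67, -2.96);  n_1 = (-0.9753, -0.2208)
∠(n_0, n_1) = 77.41°
δ = |180° − 77.41°| = 102.59°
102.59° > 2α = 38.58°  →  invalid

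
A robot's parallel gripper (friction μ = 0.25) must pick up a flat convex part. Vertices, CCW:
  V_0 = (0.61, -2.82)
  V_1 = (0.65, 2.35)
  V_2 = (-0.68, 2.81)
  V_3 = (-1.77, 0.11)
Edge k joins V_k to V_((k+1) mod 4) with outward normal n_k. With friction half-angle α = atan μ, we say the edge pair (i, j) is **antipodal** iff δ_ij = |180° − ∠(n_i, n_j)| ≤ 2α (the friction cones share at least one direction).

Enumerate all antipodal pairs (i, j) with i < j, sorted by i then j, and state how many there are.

count = 1; pairs: (0,2)

α = atan 0.25 = 14.04°;  2α = 28.07°
n_0 = (+1.0000, -0.0077)
n_1 = (+0.3269, +0.9451)
n_2 = (-0.9273, +0.3743)
n_3 = (-0.7762, -0.6305)
  (0,1): δ = 108.64°  ·
  (0,2): δ = 21.54°  ✓
  (0,3): δ = 39.53°  ·
  (1,2): δ = 92.91°  ·
  (1,3): δ = 31.83°  ·
  (2,3): δ = 118.93°  ·
antipodal pairs: 1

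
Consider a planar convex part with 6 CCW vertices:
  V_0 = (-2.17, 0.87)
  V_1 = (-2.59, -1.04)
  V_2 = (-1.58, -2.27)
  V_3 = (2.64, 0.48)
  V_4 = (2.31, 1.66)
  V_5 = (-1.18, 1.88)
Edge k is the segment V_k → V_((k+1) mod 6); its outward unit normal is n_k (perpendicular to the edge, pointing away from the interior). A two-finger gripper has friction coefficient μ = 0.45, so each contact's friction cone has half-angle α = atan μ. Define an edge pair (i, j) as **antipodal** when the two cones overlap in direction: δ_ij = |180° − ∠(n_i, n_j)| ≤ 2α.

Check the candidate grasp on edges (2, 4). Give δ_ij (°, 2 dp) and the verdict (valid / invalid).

δ = 36.70°, valid

α = atan 0.45 = 24.23°;  2α = 48.46°
edge 2: e_2 = (+4.22, +2.75);  n_2 = (+0.5460, -0.8378)
edge 4: e_4 = (-3.49, +0.22);  n_4 = (+0.0629, +0.9980)
∠(n_2, n_4) = 143.30°
δ = |180° − 143.30°| = 36.70°
36.70° ≤ 2α = 48.46°  →  valid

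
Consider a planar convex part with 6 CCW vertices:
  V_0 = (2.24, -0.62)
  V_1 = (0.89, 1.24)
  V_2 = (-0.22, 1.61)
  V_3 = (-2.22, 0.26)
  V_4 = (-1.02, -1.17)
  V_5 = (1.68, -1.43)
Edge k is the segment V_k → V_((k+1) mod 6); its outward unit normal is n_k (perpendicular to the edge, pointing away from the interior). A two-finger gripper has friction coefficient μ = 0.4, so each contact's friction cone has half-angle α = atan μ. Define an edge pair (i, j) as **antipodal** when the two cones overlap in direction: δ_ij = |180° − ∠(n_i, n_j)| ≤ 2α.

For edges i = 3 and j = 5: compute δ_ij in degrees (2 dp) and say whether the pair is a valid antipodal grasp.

α = atan 0.4 = 21.80°;  2α = 43.60°
edge 3: e_3 = (+1.20, -1.43);  n_3 = (-0.7660, -0.6428)
edge 5: e_5 = (+0.56, +0.81);  n_5 = (+0.8226, -0.5687)
∠(n_3, n_5) = 105.34°
δ = |180° − 105.34°| = 74.66°
74.66° > 2α = 43.60°  →  invalid

δ = 74.66°, invalid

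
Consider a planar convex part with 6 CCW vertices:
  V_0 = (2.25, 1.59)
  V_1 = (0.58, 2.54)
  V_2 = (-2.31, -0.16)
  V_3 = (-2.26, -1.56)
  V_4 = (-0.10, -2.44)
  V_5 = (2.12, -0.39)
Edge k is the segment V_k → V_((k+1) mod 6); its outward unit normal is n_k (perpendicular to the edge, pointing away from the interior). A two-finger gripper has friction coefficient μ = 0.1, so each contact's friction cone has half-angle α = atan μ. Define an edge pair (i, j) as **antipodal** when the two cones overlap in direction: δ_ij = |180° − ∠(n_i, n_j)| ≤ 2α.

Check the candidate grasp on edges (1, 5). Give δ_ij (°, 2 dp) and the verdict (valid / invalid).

δ = 43.19°, invalid

α = atan 0.1 = 5.71°;  2α = 11.42°
edge 1: e_1 = (-2.89, -2.70);  n_1 = (-0.6827, +0.7307)
edge 5: e_5 = (+0.13, +1.98);  n_5 = (+0.9979, -0.0655)
∠(n_1, n_5) = 136.81°
δ = |180° − 136.81°| = 43.19°
43.19° > 2α = 11.42°  →  invalid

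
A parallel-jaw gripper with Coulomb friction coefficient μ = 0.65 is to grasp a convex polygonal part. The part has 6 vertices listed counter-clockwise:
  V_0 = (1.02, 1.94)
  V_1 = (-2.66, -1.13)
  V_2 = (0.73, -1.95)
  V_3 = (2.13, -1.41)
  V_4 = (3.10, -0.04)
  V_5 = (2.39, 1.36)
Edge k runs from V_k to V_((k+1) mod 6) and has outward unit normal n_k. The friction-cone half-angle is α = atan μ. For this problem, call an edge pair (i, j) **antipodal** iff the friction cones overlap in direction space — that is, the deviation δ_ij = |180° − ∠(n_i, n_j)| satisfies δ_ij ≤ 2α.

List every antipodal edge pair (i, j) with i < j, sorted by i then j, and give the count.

count = 6; pairs: (0,1), (0,2), (0,3), (1,4), (1,5), (2,5)

α = atan 0.65 = 33.02°;  2α = 66.05°
n_0 = (-0.6406, +0.7679)
n_1 = (-0.2351, -0.9720)
n_2 = (+0.3599, -0.9330)
n_3 = (+0.8161, -0.5779)
n_4 = (+0.8919, +0.4523)
n_5 = (+0.3899, +0.9209)
  (0,1): δ = 53.43°  ✓
  (0,2): δ = 18.74°  ✓
  (0,3): δ = 14.86°  ✓
  (0,4): δ = 77.06°  ·
  (0,5): δ = 117.22°  ·
  (1,2): δ = 145.31°  ·
  (1,3): δ = 111.70°  ·
  (1,4): δ = 49.51°  ✓
  (1,5): δ = 9.35°  ✓
  (2,3): δ = 146.39°  ·
  (2,4): δ = 84.20°  ·
  (2,5): δ = 44.04°  ✓
  (3,4): δ = 117.81°  ·
  (3,5): δ = 77.65°  ·
  (4,5): δ = 139.84°  ·
antipodal pairs: 6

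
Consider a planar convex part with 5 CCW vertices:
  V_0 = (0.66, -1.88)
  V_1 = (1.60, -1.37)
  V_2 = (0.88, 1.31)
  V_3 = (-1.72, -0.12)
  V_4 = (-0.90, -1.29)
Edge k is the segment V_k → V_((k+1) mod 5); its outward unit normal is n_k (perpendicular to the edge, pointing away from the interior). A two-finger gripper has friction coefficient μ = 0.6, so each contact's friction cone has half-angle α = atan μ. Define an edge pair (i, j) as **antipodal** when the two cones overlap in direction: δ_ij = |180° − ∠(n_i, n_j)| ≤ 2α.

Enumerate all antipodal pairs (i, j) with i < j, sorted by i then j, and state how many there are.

count = 4; pairs: (0,2), (1,3), (1,4), (2,4)

α = atan 0.6 = 30.96°;  2α = 61.93°
n_0 = (+0.4769, -0.8790)
n_1 = (+0.9658, +0.2595)
n_2 = (-0.4819, +0.8762)
n_3 = (-0.8189, -0.5739)
n_4 = (-0.3538, -0.9353)
  (0,1): δ = 103.44°  ·
  (0,2): δ = 0.33°  ✓
  (0,3): δ = 96.54°  ·
  (0,4): δ = 130.80°  ·
  (1,2): δ = 76.23°  ·
  (1,3): δ = 19.99°  ✓
  (1,4): δ = 54.25°  ✓
  (2,3): δ = 83.79°  ·
  (2,4): δ = 49.53°  ✓
  (3,4): δ = 145.74°  ·
antipodal pairs: 4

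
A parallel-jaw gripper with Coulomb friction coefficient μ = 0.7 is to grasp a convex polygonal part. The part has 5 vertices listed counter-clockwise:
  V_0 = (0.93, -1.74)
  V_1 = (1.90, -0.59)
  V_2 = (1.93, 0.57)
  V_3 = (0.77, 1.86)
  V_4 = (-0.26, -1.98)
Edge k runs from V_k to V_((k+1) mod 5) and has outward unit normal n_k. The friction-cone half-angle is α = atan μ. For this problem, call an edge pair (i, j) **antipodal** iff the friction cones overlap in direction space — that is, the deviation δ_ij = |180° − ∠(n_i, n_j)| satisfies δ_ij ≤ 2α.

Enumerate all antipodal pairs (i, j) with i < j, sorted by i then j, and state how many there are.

count = 5; pairs: (0,3), (1,3), (2,3), (2,4), (3,4)

α = atan 0.7 = 34.99°;  2α = 69.98°
n_0 = (+0.7644, -0.6447)
n_1 = (+0.9997, -0.0259)
n_2 = (+0.7436, +0.6686)
n_3 = (-0.9659, +0.2591)
n_4 = (+0.1977, -0.9803)
  (0,1): δ = 141.33°  ·
  (0,2): δ = 97.89°  ·
  (0,3): δ = 25.13°  ✓
  (0,4): δ = 141.55°  ·
  (1,2): δ = 136.56°  ·
  (1,3): δ = 13.53°  ✓
  (1,4): δ = 102.88°  ·
  (2,3): δ = 56.98°  ✓
  (2,4): δ = 59.44°  ✓
  (3,4): δ = 63.58°  ✓
antipodal pairs: 5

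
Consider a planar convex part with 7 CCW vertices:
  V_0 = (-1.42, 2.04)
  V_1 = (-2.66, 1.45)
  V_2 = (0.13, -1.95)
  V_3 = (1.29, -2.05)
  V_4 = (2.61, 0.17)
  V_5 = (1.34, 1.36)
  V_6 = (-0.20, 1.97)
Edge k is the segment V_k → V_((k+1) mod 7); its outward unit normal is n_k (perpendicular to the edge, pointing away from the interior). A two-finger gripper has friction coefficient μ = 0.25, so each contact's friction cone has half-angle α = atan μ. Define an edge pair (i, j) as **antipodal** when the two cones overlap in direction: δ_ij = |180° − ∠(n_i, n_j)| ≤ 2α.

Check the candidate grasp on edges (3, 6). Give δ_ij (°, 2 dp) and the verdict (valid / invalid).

α = atan 0.25 = 14.04°;  2α = 28.07°
edge 3: e_3 = (+1.32, +2.22);  n_3 = (+0.8595, -0.5111)
edge 6: e_6 = (-1.22, +0.07);  n_6 = (+0.0573, +0.9984)
∠(n_3, n_6) = 117.45°
δ = |180° − 117.45°| = 62.55°
62.55° > 2α = 28.07°  →  invalid

δ = 62.55°, invalid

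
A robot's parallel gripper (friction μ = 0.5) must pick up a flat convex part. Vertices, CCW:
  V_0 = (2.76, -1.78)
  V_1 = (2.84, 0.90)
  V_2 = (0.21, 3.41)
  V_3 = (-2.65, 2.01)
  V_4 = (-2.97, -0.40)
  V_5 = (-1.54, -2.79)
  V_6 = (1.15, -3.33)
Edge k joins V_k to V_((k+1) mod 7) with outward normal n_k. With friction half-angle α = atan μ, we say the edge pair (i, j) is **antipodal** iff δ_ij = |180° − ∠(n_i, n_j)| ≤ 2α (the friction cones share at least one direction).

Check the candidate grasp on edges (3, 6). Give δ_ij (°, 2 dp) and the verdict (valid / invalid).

α = atan 0.5 = 26.57°;  2α = 53.13°
edge 3: e_3 = (-0.32, -2.41);  n_3 = (-0.9913, +0.1316)
edge 6: e_6 = (+1.61, +1.55);  n_6 = (+0.6936, -0.7204)
∠(n_3, n_6) = 141.48°
δ = |180° − 141.48°| = 38.52°
38.52° ≤ 2α = 53.13°  →  valid

δ = 38.52°, valid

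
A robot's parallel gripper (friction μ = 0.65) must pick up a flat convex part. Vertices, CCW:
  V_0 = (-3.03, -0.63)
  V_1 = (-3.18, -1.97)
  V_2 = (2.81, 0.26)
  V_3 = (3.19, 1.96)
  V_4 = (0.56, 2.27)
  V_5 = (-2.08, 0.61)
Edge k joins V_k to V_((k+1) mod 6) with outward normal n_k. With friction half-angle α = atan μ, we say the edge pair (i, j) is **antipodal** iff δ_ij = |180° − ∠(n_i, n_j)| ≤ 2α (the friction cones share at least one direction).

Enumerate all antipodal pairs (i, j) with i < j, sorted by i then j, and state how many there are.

α = atan 0.65 = 33.02°;  2α = 66.05°
n_0 = (-0.9938, +0.1112)
n_1 = (+0.3489, -0.9372)
n_2 = (+0.9759, -0.2181)
n_3 = (+0.1171, +0.9931)
n_4 = (-0.5323, +0.8466)
n_5 = (-0.7938, +0.6082)
  (0,1): δ = 63.19°  ✓
  (0,2): δ = 6.21°  ✓
  (0,3): δ = 89.66°  ·
  (0,4): δ = 128.55°  ·
  (0,5): δ = 148.93°  ·
  (1,2): δ = 123.02°  ·
  (1,3): δ = 27.14°  ✓
  (1,4): δ = 11.74°  ✓
  (1,5): δ = 32.12°  ✓
  (2,3): δ = 84.12°  ·
  (2,4): δ = 45.24°  ✓
  (2,5): δ = 24.86°  ✓
  (3,4): δ = 141.12°  ·
  (3,5): δ = 120.73°  ·
  (4,5): δ = 159.62°  ·
antipodal pairs: 7

count = 7; pairs: (0,1), (0,2), (1,3), (1,4), (1,5), (2,4), (2,5)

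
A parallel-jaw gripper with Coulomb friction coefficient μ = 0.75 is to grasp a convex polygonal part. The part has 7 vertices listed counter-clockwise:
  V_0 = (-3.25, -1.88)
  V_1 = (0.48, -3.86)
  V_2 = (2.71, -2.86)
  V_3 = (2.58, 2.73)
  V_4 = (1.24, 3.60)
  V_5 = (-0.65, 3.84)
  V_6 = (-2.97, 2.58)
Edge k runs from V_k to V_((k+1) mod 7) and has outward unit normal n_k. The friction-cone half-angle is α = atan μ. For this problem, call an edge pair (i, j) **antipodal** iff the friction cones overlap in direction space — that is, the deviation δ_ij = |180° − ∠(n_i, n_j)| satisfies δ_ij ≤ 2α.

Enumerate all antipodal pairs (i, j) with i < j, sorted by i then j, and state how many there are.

count = 11; pairs: (0,2), (0,3), (0,4), (0,5), (1,3), (1,4), (1,5), (1,6), (2,5), (2,6), (3,6)

α = atan 0.75 = 36.87°;  2α = 73.74°
n_0 = (-0.4689, -0.8833)
n_1 = (+0.4092, -0.9125)
n_2 = (+0.9997, +0.0232)
n_3 = (+0.5445, +0.8387)
n_4 = (+0.1260, +0.9920)
n_5 = (-0.4773, +0.8788)
n_6 = (-0.9980, +0.0627)
  (0,1): δ = 127.89°  ·
  (0,2): δ = 60.71°  ✓
  (0,3): δ = 5.03°  ✓
  (0,4): δ = 20.72°  ✓
  (0,5): δ = 56.47°  ✓
  (0,6): δ = 114.37°  ·
  (1,2): δ = 112.82°  ·
  (1,3): δ = 57.15°  ✓
  (1,4): δ = 31.39°  ✓
  (1,5): δ = 4.35°  ✓
  (1,6): δ = 62.25°  ✓
  (2,3): δ = 124.33°  ·
  (2,4): δ = 98.57°  ·
  (2,5): δ = 62.83°  ✓
  (2,6): δ = 4.92°  ✓
  (3,4): δ = 154.24°  ·
  (3,5): δ = 118.50°  ·
  (3,6): δ = 60.60°  ✓
  (4,5): δ = 144.26°  ·
  (4,6): δ = 86.36°  ·
  (5,6): δ = 122.10°  ·
antipodal pairs: 11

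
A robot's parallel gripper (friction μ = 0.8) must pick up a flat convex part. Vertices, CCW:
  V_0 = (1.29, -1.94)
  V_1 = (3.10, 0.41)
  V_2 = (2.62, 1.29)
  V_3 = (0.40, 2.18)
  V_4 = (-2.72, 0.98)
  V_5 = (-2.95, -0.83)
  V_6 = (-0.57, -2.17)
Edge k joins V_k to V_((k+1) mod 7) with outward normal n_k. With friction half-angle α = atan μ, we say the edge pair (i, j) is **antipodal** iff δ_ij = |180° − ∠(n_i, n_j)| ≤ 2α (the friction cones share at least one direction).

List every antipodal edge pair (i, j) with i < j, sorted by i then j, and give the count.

α = atan 0.8 = 38.66°;  2α = 77.32°
n_0 = (+0.7922, -0.6102)
n_1 = (+0.8779, +0.4789)
n_2 = (+0.3721, +0.9282)
n_3 = (-0.3590, +0.9333)
n_4 = (-0.9920, +0.1261)
n_5 = (-0.4906, -0.8714)
n_6 = (+0.1227, -0.9924)
  (0,1): δ = 113.79°  ·
  (0,2): δ = 74.24°  ✓
  (0,3): δ = 31.36°  ✓
  (0,4): δ = 30.36°  ✓
  (0,5): δ = 98.22°  ·
  (0,6): δ = 134.65°  ·
  (1,2): δ = 140.46°  ·
  (1,3): δ = 97.57°  ·
  (1,4): δ = 35.85°  ✓
  (1,5): δ = 32.01°  ✓
  (1,6): δ = 68.44°  ✓
  (2,3): δ = 137.12°  ·
  (2,4): δ = 75.40°  ✓
  (2,5): δ = 7.53°  ✓
  (2,6): δ = 28.90°  ✓
  (3,4): δ = 118.28°  ·
  (3,5): δ = 50.42°  ✓
  (3,6): δ = 13.99°  ✓
  (4,5): δ = 112.14°  ·
  (4,6): δ = 75.71°  ✓
  (5,6): δ = 143.57°  ·
antipodal pairs: 12

count = 12; pairs: (0,2), (0,3), (0,4), (1,4), (1,5), (1,6), (2,4), (2,5), (2,6), (3,5), (3,6), (4,6)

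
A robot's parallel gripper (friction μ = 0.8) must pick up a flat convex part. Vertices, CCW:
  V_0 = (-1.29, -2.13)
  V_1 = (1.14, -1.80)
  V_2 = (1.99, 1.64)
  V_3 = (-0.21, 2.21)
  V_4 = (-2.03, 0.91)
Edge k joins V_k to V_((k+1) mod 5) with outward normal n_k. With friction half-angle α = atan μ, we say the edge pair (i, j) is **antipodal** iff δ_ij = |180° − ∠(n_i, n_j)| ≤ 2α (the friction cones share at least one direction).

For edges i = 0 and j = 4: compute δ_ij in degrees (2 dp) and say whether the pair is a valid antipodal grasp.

δ = 95.95°, invalid

α = atan 0.8 = 38.66°;  2α = 77.32°
edge 0: e_0 = (+2.43, +0.33);  n_0 = (+0.1346, -0.9909)
edge 4: e_4 = (+0.74, -3.04);  n_4 = (-0.9716, -0.2365)
∠(n_0, n_4) = 84.05°
δ = |180° − 84.05°| = 95.95°
95.95° > 2α = 77.32°  →  invalid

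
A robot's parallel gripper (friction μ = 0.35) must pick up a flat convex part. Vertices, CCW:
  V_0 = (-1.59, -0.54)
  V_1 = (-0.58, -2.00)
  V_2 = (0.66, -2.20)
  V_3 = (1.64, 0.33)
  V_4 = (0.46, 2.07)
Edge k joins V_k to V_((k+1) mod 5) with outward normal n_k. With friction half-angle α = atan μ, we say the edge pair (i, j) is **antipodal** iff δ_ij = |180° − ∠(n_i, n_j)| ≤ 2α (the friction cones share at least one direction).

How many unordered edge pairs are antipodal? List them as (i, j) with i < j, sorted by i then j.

count = 2; pairs: (0,3), (2,4)

α = atan 0.35 = 19.29°;  2α = 38.58°
n_0 = (-0.8224, -0.5689)
n_1 = (-0.1592, -0.9872)
n_2 = (+0.9325, -0.3612)
n_3 = (+0.8276, +0.5613)
n_4 = (-0.7864, +0.6177)
  (0,1): δ = 133.84°  ·
  (0,2): δ = 55.85°  ·
  (0,3): δ = 0.53°  ✓
  (0,4): δ = 107.18°  ·
  (1,2): δ = 102.01°  ·
  (1,3): δ = 46.69°  ·
  (1,4): δ = 61.01°  ·
  (2,3): δ = 124.68°  ·
  (2,4): δ = 16.97°  ✓
  (3,4): δ = 72.29°  ·
antipodal pairs: 2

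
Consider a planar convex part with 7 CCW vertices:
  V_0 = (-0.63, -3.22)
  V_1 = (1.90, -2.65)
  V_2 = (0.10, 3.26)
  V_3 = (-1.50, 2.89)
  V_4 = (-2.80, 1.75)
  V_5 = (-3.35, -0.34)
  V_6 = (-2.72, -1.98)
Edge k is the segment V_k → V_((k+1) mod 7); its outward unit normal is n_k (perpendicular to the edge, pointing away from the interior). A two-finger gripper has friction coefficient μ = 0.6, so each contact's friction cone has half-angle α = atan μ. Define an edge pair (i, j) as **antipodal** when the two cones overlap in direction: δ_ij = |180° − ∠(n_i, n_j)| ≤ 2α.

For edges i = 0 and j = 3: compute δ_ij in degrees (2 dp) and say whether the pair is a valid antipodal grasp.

δ = 28.55°, valid

α = atan 0.6 = 30.96°;  2α = 61.93°
edge 0: e_0 = (+2.53, +0.57);  n_0 = (+0.2198, -0.9755)
edge 3: e_3 = (-1.30, -1.14);  n_3 = (-0.6593, +0.7519)
∠(n_0, n_3) = 151.45°
δ = |180° − 151.45°| = 28.55°
28.55° ≤ 2α = 61.93°  →  valid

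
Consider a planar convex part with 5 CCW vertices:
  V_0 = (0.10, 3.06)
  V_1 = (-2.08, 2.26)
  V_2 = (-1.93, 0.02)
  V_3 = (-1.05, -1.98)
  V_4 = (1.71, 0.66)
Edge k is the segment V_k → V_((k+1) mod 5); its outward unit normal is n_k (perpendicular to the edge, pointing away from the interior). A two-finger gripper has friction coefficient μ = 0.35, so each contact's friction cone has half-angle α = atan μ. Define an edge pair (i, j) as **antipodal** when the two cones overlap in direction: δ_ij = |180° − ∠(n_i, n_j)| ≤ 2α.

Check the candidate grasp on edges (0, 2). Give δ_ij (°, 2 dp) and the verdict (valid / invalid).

δ = 86.40°, invalid

α = atan 0.35 = 19.29°;  2α = 38.58°
edge 0: e_0 = (-2.18, -0.80);  n_0 = (-0.3445, +0.9388)
edge 2: e_2 = (+0.88, -2.00);  n_2 = (-0.9153, -0.4027)
∠(n_0, n_2) = 93.60°
δ = |180° − 93.60°| = 86.40°
86.40° > 2α = 38.58°  →  invalid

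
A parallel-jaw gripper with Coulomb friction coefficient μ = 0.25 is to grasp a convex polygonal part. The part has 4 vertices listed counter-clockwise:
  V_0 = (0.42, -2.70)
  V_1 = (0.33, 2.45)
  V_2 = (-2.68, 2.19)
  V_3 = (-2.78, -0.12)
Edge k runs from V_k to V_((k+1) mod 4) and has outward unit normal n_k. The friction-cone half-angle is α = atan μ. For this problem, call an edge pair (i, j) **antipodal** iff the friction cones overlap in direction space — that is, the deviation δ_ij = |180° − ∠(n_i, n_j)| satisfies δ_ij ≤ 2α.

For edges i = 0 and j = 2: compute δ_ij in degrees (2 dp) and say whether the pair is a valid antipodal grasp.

δ = 3.48°, valid

α = atan 0.25 = 14.04°;  2α = 28.07°
edge 0: e_0 = (-0.09, +5.15);  n_0 = (+0.9998, +0.0175)
edge 2: e_2 = (-0.10, -2.31);  n_2 = (-0.9991, +0.0432)
∠(n_0, n_2) = 176.52°
δ = |180° − 176.52°| = 3.48°
3.48° ≤ 2α = 28.07°  →  valid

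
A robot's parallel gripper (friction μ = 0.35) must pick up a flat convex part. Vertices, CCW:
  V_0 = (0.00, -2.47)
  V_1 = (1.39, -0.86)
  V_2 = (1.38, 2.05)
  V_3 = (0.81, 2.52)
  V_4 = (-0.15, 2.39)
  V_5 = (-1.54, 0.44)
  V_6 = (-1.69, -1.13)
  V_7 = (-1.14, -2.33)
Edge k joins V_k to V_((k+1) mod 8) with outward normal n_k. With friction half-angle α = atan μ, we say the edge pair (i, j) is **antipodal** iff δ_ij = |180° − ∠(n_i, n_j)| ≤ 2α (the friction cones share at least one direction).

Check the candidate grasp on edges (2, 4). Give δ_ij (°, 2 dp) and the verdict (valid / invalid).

δ = 85.97°, invalid

α = atan 0.35 = 19.29°;  2α = 38.58°
edge 2: e_2 = (-0.57, +0.47);  n_2 = (+0.6362, +0.7715)
edge 4: e_4 = (-1.39, -1.95);  n_4 = (-0.8143, +0.5804)
∠(n_2, n_4) = 94.03°
δ = |180° − 94.03°| = 85.97°
85.97° > 2α = 38.58°  →  invalid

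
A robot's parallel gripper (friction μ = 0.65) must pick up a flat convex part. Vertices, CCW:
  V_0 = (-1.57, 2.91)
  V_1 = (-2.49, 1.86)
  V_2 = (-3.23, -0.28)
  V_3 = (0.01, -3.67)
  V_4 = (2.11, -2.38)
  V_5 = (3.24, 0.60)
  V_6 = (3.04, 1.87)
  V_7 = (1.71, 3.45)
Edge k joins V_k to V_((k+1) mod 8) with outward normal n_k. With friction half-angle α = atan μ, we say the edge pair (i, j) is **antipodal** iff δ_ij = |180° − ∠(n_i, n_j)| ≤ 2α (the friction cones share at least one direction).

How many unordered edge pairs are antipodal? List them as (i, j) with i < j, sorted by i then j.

α = atan 0.65 = 33.02°;  2α = 66.05°
n_0 = (-0.7521, +0.6590)
n_1 = (-0.9451, +0.3268)
n_2 = (-0.7229, -0.6909)
n_3 = (+0.5234, -0.8521)
n_4 = (+0.9350, -0.3546)
n_5 = (+0.9878, +0.1556)
n_6 = (+0.7650, +0.6440)
n_7 = (-0.1624, +0.9867)
  (0,1): δ = 157.85°  ·
  (0,2): δ = 95.07°  ·
  (0,3): δ = 17.21°  ✓
  (0,4): δ = 20.46°  ✓
  (0,5): δ = 50.17°  ✓
  (0,6): δ = 81.31°  ·
  (0,7): δ = 140.57°  ·
  (1,2): δ = 117.22°  ·
  (1,3): δ = 39.36°  ✓
  (1,4): δ = 1.69°  ✓
  (1,5): δ = 28.02°  ✓
  (1,6): δ = 59.16°  ✓
  (1,7): δ = 118.42°  ·
  (2,3): δ = 102.14°  ·
  (2,4): δ = 64.47°  ✓
  (2,5): δ = 34.75°  ✓
  (2,6): δ = 3.61°  ✓
  (2,7): δ = 55.65°  ✓
  (3,4): δ = 142.33°  ·
  (3,5): δ = 112.61°  ·
  (3,6): δ = 81.47°  ·
  (3,7): δ = 22.21°  ✓
  (4,5): δ = 150.28°  ·
  (4,6): δ = 119.14°  ·
  (4,7): δ = 59.88°  ✓
  (5,6): δ = 148.86°  ·
  (5,7): δ = 89.60°  ·
  (6,7): δ = 120.74°  ·
antipodal pairs: 13

count = 13; pairs: (0,3), (0,4), (0,5), (1,3), (1,4), (1,5), (1,6), (2,4), (2,5), (2,6), (2,7), (3,7), (4,7)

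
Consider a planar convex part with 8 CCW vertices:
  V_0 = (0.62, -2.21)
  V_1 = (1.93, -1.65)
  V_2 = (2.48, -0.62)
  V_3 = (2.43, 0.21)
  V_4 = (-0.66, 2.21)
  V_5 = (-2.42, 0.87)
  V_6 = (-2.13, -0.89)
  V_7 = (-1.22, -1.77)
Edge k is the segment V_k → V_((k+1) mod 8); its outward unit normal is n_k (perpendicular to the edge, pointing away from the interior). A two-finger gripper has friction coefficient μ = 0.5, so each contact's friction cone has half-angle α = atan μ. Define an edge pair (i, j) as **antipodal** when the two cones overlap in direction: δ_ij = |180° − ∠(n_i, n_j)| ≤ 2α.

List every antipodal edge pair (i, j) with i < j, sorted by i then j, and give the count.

count = 9; pairs: (0,4), (1,4), (1,5), (2,5), (2,6), (3,5), (3,6), (3,7), (4,7)

α = atan 0.5 = 26.57°;  2α = 53.13°
n_0 = (+0.3931, -0.9195)
n_1 = (+0.8821, -0.4710)
n_2 = (+0.9982, +0.0601)
n_3 = (+0.5434, +0.8395)
n_4 = (-0.6058, +0.7956)
n_5 = (-0.9867, -0.1626)
n_6 = (-0.6952, -0.7189)
n_7 = (-0.2326, -0.9726)
  (0,1): δ = 141.25°  ·
  (0,2): δ = 109.70°  ·
  (0,3): δ = 56.06°  ·
  (0,4): δ = 14.14°  ✓
  (0,5): δ = 76.21°  ·
  (0,6): δ = 112.81°  ·
  (0,7): δ = 143.41°  ·
  (1,2): δ = 148.45°  ·
  (1,3): δ = 94.81°  ·
  (1,4): δ = 24.61°  ✓
  (1,5): δ = 37.46°  ✓
  (1,6): δ = 74.06°  ·
  (1,7): δ = 104.65°  ·
  (2,3): δ = 126.36°  ·
  (2,4): δ = 56.16°  ·
  (2,5): δ = 5.91°  ✓
  (2,6): δ = 42.51°  ✓
  (2,7): δ = 73.10°  ·
  (3,4): δ = 109.80°  ·
  (3,5): δ = 47.73°  ✓
  (3,6): δ = 11.13°  ✓
  (3,7): δ = 19.46°  ✓
  (4,5): δ = 117.93°  ·
  (4,6): δ = 81.32°  ·
  (4,7): δ = 50.73°  ✓
  (5,6): δ = 143.40°  ·
  (5,7): δ = 112.81°  ·
  (6,7): δ = 149.41°  ·
antipodal pairs: 9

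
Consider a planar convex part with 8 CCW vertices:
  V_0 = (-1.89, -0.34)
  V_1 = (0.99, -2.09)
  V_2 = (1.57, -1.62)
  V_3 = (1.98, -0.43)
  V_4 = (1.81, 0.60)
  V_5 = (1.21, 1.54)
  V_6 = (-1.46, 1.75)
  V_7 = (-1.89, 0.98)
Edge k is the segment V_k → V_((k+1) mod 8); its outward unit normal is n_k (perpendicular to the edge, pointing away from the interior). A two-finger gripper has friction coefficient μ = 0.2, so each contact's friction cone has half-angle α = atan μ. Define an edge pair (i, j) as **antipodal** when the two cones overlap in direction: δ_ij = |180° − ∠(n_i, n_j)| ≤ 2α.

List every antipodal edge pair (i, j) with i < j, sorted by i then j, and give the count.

α = atan 0.2 = 11.31°;  2α = 22.62°
n_0 = (-0.5193, -0.8546)
n_1 = (+0.6296, -0.7769)
n_2 = (+0.9455, -0.3257)
n_3 = (+0.9867, +0.1628)
n_4 = (+0.8429, +0.5380)
n_5 = (+0.0784, +0.9969)
n_6 = (-0.8731, +0.4876)
n_7 = (-1.0000, -0.0000)
  (0,1): δ = 109.70°  ·
  (0,2): δ = 77.73°  ·
  (0,3): δ = 49.34°  ·
  (0,4): δ = 26.17°  ·
  (0,5): δ = 26.79°  ·
  (0,6): δ = 92.10°  ·
  (0,7): δ = 121.28°  ·
  (1,2): δ = 148.03°  ·
  (1,3): δ = 119.65°  ·
  (1,4): δ = 96.47°  ·
  (1,5): δ = 43.52°  ·
  (1,6): δ = 21.80°  ✓
  (1,7): δ = 50.98°  ·
  (2,3): δ = 151.62°  ·
  (2,4): δ = 128.44°  ·
  (2,5): δ = 75.49°  ·
  (2,6): δ = 10.17°  ✓
  (2,7): δ = 19.01°  ✓
  (3,4): δ = 156.82°  ·
  (3,5): δ = 103.87°  ·
  (3,6): δ = 38.55°  ·
  (3,7): δ = 9.37°  ✓
  (4,5): δ = 127.05°  ·
  (4,6): δ = 61.73°  ·
  (4,7): δ = 32.55°  ·
  (5,6): δ = 114.68°  ·
  (5,7): δ = 85.50°  ·
  (6,7): δ = 150.82°  ·
antipodal pairs: 4

count = 4; pairs: (1,6), (2,6), (2,7), (3,7)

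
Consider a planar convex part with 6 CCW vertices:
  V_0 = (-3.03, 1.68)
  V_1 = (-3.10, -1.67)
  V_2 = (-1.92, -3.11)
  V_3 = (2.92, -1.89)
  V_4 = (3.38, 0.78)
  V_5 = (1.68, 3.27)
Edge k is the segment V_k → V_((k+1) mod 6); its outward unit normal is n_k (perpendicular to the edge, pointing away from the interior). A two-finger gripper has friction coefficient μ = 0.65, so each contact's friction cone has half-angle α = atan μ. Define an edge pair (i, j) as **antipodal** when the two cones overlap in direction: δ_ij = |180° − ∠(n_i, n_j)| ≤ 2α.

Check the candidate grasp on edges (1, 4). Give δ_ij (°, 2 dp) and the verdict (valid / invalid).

α = atan 0.65 = 33.02°;  2α = 66.05°
edge 1: e_1 = (+1.18, -1.44);  n_1 = (-0.7735, -0.6338)
edge 4: e_4 = (-1.70, +2.49);  n_4 = (+0.8259, +0.5639)
∠(n_1, n_4) = 174.99°
δ = |180° − 174.99°| = 5.01°
5.01° ≤ 2α = 66.05°  →  valid

δ = 5.01°, valid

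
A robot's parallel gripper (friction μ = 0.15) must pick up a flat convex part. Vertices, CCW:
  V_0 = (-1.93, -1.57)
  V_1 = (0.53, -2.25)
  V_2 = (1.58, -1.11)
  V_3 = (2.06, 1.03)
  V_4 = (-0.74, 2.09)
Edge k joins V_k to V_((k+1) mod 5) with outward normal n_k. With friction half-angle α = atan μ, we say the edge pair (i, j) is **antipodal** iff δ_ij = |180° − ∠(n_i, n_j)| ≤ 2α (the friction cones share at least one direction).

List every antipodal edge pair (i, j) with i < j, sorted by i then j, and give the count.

count = 2; pairs: (0,3), (2,4)

α = atan 0.15 = 8.53°;  2α = 17.06°
n_0 = (-0.2664, -0.9639)
n_1 = (+0.7355, -0.6775)
n_2 = (+0.9758, -0.2189)
n_3 = (+0.3541, +0.9352)
n_4 = (-0.9510, +0.3092)
  (0,1): δ = 117.19°  ·
  (0,2): δ = 87.19°  ·
  (0,3): δ = 5.28°  ✓
  (0,4): δ = 87.44°  ·
  (1,2): δ = 150.00°  ·
  (1,3): δ = 68.09°  ·
  (1,4): δ = 24.64°  ·
  (2,3): δ = 98.09°  ·
  (2,4): δ = 5.37°  ✓
  (3,4): δ = 87.28°  ·
antipodal pairs: 2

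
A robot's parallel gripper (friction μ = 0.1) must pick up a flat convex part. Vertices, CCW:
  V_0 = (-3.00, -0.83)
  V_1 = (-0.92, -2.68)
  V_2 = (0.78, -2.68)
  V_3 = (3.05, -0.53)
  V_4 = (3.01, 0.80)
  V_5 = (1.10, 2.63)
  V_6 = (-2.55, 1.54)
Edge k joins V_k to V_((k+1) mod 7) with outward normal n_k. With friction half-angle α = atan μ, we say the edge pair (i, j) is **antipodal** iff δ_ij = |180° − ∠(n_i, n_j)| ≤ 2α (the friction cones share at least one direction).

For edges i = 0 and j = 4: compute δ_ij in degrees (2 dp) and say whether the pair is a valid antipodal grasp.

α = atan 0.1 = 5.71°;  2α = 11.42°
edge 0: e_0 = (+2.08, -1.85);  n_0 = (-0.6646, -0.7472)
edge 4: e_4 = (-1.91, +1.83);  n_4 = (+0.6918, +0.7221)
∠(n_0, n_4) = 177.88°
δ = |180° − 177.88°| = 2.12°
2.12° ≤ 2α = 11.42°  →  valid

δ = 2.12°, valid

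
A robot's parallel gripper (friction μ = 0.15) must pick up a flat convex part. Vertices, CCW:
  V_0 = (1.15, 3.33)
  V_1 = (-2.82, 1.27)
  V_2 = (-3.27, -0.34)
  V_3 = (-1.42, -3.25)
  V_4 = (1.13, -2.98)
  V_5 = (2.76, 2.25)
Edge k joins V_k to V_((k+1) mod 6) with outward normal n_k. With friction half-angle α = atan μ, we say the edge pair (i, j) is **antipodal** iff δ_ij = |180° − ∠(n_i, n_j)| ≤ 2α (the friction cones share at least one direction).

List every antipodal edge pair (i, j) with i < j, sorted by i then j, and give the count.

α = atan 0.15 = 8.53°;  2α = 17.06°
n_0 = (-0.4606, +0.8876)
n_1 = (-0.9631, +0.2692)
n_2 = (-0.8439, -0.5365)
n_3 = (+0.1053, -0.9944)
n_4 = (+0.9547, -0.2975)
n_5 = (+0.5571, +0.8305)
  (0,1): δ = 133.04°  ·
  (0,2): δ = 84.98°  ·
  (0,3): δ = 21.38°  ·
  (0,4): δ = 45.27°  ·
  (0,5): δ = 118.72°  ·
  (1,2): δ = 131.94°  ·
  (1,3): δ = 68.34°  ·
  (1,4): δ = 1.69°  ✓
  (1,5): δ = 71.76°  ·
  (2,3): δ = 116.40°  ·
  (2,4): δ = 49.76°  ·
  (2,5): δ = 23.70°  ·
  (3,4): δ = 113.35°  ·
  (3,5): δ = 39.90°  ·
  (4,5): δ = 106.54°  ·
antipodal pairs: 1

count = 1; pairs: (1,4)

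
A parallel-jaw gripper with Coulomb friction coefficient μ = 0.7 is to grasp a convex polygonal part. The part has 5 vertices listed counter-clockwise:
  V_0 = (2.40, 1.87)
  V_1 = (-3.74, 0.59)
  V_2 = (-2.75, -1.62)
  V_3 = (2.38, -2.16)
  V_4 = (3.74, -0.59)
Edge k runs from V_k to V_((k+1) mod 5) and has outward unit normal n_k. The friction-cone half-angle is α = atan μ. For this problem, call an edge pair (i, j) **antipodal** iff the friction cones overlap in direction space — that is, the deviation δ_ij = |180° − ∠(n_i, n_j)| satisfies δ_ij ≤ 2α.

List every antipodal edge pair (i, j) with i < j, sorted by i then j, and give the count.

α = atan 0.7 = 34.99°;  2α = 69.98°
n_0 = (-0.2041, +0.9790)
n_1 = (-0.9126, -0.4088)
n_2 = (-0.1047, -0.9945)
n_3 = (+0.7558, -0.6547)
n_4 = (+0.8782, +0.4784)
  (0,1): δ = 77.65°  ·
  (0,2): δ = 17.78°  ✓
  (0,3): δ = 37.32°  ✓
  (0,4): δ = 106.80°  ·
  (1,2): δ = 120.14°  ·
  (1,3): δ = 65.03°  ✓
  (1,4): δ = 4.45°  ✓
  (2,3): δ = 124.89°  ·
  (2,4): δ = 55.41°  ✓
  (3,4): δ = 110.52°  ·
antipodal pairs: 5

count = 5; pairs: (0,2), (0,3), (1,3), (1,4), (2,4)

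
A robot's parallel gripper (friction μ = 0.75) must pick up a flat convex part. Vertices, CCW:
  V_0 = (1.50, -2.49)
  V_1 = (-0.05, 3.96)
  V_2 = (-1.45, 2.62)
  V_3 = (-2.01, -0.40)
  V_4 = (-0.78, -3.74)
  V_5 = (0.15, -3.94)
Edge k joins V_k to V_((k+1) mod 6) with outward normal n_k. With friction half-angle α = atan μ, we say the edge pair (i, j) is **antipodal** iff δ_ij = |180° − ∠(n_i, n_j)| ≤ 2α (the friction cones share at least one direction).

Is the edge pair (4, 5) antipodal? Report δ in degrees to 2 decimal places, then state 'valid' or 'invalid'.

α = atan 0.75 = 36.87°;  2α = 73.74°
edge 4: e_4 = (+0.93, -0.20);  n_4 = (-0.2102, -0.9776)
edge 5: e_5 = (+1.35, +1.45);  n_5 = (+0.7319, -0.6814)
∠(n_4, n_5) = 59.18°
δ = |180° − 59.18°| = 120.82°
120.82° > 2α = 73.74°  →  invalid

δ = 120.82°, invalid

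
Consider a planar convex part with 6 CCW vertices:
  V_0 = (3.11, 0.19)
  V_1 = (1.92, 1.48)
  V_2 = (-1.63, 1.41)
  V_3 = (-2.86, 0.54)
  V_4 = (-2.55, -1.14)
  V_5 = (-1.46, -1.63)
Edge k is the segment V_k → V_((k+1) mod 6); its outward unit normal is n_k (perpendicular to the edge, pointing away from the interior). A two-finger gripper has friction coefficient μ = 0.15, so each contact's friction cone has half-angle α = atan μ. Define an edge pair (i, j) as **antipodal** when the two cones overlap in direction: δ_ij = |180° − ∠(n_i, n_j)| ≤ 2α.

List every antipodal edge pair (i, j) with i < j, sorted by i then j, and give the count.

count = 1; pairs: (2,5)

α = atan 0.15 = 8.53°;  2α = 17.06°
n_0 = (+0.7350, +0.6780)
n_1 = (-0.0197, +0.9998)
n_2 = (-0.5775, +0.8164)
n_3 = (-0.9834, -0.1815)
n_4 = (-0.4100, -0.9121)
n_5 = (+0.3700, -0.9290)
  (0,1): δ = 131.56°  ·
  (0,2): δ = 97.42°  ·
  (0,3): δ = 32.24°  ·
  (0,4): δ = 23.10°  ·
  (0,5): δ = 69.02°  ·
  (1,2): δ = 145.86°  ·
  (1,3): δ = 80.67°  ·
  (1,4): δ = 25.34°  ·
  (1,5): δ = 20.59°  ·
  (2,3): δ = 114.82°  ·
  (2,4): δ = 59.48°  ·
  (2,5): δ = 13.56°  ✓
  (3,4): δ = 124.66°  ·
  (3,5): δ = 78.74°  ·
  (4,5): δ = 134.08°  ·
antipodal pairs: 1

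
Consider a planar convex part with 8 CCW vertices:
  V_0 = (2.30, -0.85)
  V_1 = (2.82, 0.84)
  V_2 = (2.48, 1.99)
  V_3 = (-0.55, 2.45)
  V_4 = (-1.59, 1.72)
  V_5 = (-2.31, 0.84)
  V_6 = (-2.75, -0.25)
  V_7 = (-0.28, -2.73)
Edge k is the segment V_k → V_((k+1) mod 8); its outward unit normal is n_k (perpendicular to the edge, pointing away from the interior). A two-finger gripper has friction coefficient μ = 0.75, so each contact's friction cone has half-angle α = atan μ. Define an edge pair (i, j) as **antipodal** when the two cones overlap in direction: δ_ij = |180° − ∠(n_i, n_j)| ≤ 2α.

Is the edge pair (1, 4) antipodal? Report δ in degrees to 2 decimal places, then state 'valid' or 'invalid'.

α = atan 0.75 = 36.87°;  2α = 73.74°
edge 1: e_1 = (-0.34, +1.15);  n_1 = (+0.9590, +0.2835)
edge 4: e_4 = (-0.72, -0.88);  n_4 = (-0.7740, +0.6332)
∠(n_1, n_4) = 124.24°
δ = |180° − 124.24°| = 55.76°
55.76° ≤ 2α = 73.74°  →  valid

δ = 55.76°, valid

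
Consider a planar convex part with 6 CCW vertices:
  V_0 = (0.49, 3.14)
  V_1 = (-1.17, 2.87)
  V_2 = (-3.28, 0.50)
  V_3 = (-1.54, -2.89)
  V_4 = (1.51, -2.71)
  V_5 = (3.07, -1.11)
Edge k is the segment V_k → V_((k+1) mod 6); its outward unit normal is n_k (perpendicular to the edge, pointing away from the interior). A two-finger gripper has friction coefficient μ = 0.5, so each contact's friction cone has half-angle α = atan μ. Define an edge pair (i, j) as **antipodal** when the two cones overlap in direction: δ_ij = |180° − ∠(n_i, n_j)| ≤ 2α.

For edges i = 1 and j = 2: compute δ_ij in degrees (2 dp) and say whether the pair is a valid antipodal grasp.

α = atan 0.5 = 26.57°;  2α = 53.13°
edge 1: e_1 = (-2.11, -2.37);  n_1 = (-0.7469, +0.6650)
edge 2: e_2 = (+1.74, -3.39);  n_2 = (-0.8897, -0.4566)
∠(n_1, n_2) = 68.85°
δ = |180° − 68.85°| = 111.15°
111.15° > 2α = 53.13°  →  invalid

δ = 111.15°, invalid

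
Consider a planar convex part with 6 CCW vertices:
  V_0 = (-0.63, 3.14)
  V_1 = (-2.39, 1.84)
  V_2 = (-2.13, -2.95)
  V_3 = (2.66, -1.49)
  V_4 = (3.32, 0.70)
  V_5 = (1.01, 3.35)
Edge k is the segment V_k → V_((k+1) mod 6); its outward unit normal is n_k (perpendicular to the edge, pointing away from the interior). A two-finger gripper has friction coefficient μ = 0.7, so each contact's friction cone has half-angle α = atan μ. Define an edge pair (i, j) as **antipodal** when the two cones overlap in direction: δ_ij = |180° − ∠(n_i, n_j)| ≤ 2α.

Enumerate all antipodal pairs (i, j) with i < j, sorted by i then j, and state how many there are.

α = atan 0.7 = 34.99°;  2α = 69.98°
n_0 = (-0.5941, +0.8044)
n_1 = (-0.9985, -0.0542)
n_2 = (+0.2916, -0.9566)
n_3 = (+0.9575, -0.2886)
n_4 = (+0.7538, +0.6571)
n_5 = (-0.1270, +0.9919)
  (0,1): δ = 123.34°  ·
  (0,2): δ = 19.50°  ✓
  (0,3): δ = 36.78°  ✓
  (0,4): δ = 94.63°  ·
  (0,5): δ = 150.85°  ·
  (1,2): δ = 76.16°  ·
  (1,3): δ = 19.88°  ✓
  (1,4): δ = 37.97°  ✓
  (1,5): δ = 94.19°  ·
  (2,3): δ = 123.72°  ·
  (2,4): δ = 65.87°  ✓
  (2,5): δ = 9.65°  ✓
  (3,4): δ = 122.15°  ·
  (3,5): δ = 65.93°  ✓
  (4,5): δ = 123.78°  ·
antipodal pairs: 7

count = 7; pairs: (0,2), (0,3), (1,3), (1,4), (2,4), (2,5), (3,5)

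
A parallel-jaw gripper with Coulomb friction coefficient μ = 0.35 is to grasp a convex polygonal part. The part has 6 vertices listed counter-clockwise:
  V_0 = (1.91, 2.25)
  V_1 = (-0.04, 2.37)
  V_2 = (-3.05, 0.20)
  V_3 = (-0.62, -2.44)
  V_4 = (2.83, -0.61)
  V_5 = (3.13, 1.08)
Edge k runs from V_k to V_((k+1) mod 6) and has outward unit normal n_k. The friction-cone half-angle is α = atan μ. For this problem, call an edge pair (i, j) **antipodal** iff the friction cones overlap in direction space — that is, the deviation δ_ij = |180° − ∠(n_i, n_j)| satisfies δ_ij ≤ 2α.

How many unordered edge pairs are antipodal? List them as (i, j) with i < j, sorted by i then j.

α = atan 0.35 = 19.29°;  2α = 38.58°
n_0 = (+0.0614, +0.9981)
n_1 = (-0.5848, +0.8112)
n_2 = (-0.7358, -0.6772)
n_3 = (+0.4686, -0.8834)
n_4 = (+0.9846, -0.1748)
n_5 = (+0.6922, +0.7217)
  (0,1): δ = 140.69°  ·
  (0,2): δ = 43.85°  ·
  (0,3): δ = 31.46°  ✓
  (0,4): δ = 83.46°  ·
  (0,5): δ = 139.72°  ·
  (1,2): δ = 83.16°  ·
  (1,3): δ = 7.85°  ✓
  (1,4): δ = 44.15°  ·
  (1,5): δ = 100.41°  ·
  (2,3): δ = 104.69°  ·
  (2,4): δ = 52.69°  ·
  (2,5): δ = 3.57°  ✓
  (3,4): δ = 128.01°  ·
  (3,5): δ = 71.74°  ·
  (4,5): δ = 123.74°  ·
antipodal pairs: 3

count = 3; pairs: (0,3), (1,3), (2,5)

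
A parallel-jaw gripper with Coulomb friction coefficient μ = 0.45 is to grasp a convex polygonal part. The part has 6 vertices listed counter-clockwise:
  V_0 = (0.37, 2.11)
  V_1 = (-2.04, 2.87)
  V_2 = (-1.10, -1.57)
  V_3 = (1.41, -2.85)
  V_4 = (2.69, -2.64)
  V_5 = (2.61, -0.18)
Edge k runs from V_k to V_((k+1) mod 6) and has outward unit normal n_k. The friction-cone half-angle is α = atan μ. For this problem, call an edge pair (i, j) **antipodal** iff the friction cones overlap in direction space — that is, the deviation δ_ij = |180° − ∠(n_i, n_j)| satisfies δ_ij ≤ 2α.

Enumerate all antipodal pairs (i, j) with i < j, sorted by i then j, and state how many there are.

count = 5; pairs: (0,2), (0,3), (1,4), (1,5), (2,5)

α = atan 0.45 = 24.23°;  2α = 48.46°
n_0 = (+0.3008, +0.9537)
n_1 = (-0.9783, -0.2071)
n_2 = (-0.4543, -0.8908)
n_3 = (+0.1619, -0.9868)
n_4 = (+0.9995, +0.0325)
n_5 = (+0.7149, +0.6993)
  (0,1): δ = 60.54°  ·
  (0,2): δ = 9.52°  ✓
  (0,3): δ = 26.82°  ✓
  (0,4): δ = 109.37°  ·
  (0,5): δ = 151.87°  ·
  (1,2): δ = 128.97°  ·
  (1,3): δ = 92.64°  ·
  (1,4): δ = 10.09°  ✓
  (1,5): δ = 32.41°  ✓
  (2,3): δ = 143.66°  ·
  (2,4): δ = 61.12°  ·
  (2,5): δ = 18.61°  ✓
  (3,4): δ = 97.45°  ·
  (3,5): δ = 54.95°  ·
  (4,5): δ = 137.49°  ·
antipodal pairs: 5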